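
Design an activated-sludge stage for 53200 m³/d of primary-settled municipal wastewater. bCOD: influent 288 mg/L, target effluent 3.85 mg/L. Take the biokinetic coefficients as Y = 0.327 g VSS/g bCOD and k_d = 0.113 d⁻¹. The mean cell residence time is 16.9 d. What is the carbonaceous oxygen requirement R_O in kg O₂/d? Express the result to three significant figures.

Observed yield with endogenous decay: Y_obs = Y / (1 + k_d·θ_c) = 0.327 / (1 + 0.113 × 16.9) = 0.327 / 2.910 = 0.1124 g VSS/g bCOD.
Q·(S₀ − S) = 53200 × (288 − 3.85) × 10⁻³ = 15117 kg/d removed.
Net sludge production P_X = 0.1124 × 15117 = 1699 kg VSS/d.
Carbonaceous O₂ demand = substrate oxidised − cell-mass equivalent = 15117 − 1.42 × 1699 = 12704 kg O₂/d.

R_O ≈ 12700 kg O₂/d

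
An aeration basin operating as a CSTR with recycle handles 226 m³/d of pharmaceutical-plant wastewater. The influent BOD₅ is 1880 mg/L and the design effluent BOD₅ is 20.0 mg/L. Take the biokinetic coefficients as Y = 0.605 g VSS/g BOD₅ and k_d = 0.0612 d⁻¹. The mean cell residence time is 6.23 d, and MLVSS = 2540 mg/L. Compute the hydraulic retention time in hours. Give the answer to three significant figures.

τ ≈ 48.0 h

From the SRT design equation V = Y Q (S₀−S) θ_c / [X (1 + k_d θ_c)] = 0.605 × 226 × (1880 − 20.0) × 6.23 / [2540 × (1 + 0.0612 × 6.23)] = 1.58×10^6 / 3508 = 451.6 m³.
τ = V/Q = 451.6/226 = 1.998 d, or 47.96 h.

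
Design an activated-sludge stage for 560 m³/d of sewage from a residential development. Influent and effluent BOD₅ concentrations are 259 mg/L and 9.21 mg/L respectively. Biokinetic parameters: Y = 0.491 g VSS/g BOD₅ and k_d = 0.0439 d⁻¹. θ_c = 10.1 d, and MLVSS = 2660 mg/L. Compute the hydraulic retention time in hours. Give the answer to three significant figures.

Steady-state biomass mass balance: V·X·(1 + k_d·θ_c) = Y·Q·(S₀ − S)·θ_c, so V = 0.491 × 560 × (259 − 9.21) × 10.1 / [2660 × (1 + 0.0439 × 10.1)] = 6.94×10^5 / 3839 = 180.7 m³.
HRT = V/Q = 180.7 m³ / 560 m³·d⁻¹ = 0.3226 d × 24 = 7.743 h.

τ ≈ 7.74 h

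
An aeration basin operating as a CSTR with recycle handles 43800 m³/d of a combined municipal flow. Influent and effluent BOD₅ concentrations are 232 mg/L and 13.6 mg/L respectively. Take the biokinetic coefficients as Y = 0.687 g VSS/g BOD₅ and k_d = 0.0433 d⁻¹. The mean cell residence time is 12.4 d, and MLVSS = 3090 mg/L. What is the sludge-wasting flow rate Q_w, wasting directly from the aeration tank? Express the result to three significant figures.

Q_w ≈ 1380 m³/d

Steady-state biomass mass balance: V·X·(1 + k_d·θ_c) = Y·Q·(S₀ − S)·θ_c, so V = 0.687 × 43800 × (232 − 13.6) × 12.4 / [3090 × (1 + 0.0433 × 12.4)] = 8.15×10^7 / 4749 = 17159 m³.
With mixed-liquor wasting, θ_c = V/Q_w, so Q_w = V/θ_c = 17159/12.4 = 1384 m³/d.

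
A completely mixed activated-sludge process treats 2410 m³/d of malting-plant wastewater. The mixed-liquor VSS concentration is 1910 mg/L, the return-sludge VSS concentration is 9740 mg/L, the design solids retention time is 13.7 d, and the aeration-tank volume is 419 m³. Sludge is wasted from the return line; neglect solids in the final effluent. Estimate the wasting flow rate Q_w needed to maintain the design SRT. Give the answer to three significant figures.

Wasting from the return line (neglecting effluent solids): Q_w = V·X / (θ_c·X_r) = 419.0 × 1910 / (13.7 × 9740) = 5.997 m³/d.

Q_w ≈ 6.00 m³/d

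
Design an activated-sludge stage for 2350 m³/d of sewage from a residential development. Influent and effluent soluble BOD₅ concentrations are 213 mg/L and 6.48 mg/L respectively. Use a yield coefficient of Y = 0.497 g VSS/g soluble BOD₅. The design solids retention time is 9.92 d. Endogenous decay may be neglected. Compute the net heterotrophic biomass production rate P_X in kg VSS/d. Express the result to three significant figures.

No decay correction is needed, so Y_obs = Y = 0.497.
Mass of soluble BOD₅ removed per day: Q(S₀ − S) = 2350 × 206.5 g/m³ = 485.3 kg/d.
Biomass produced: P_X = Y_obs·Q·ΔS = 0.4970 × 485.3 ≈ 241.2 kg VSS/d.

P_X ≈ 241 kg VSS/d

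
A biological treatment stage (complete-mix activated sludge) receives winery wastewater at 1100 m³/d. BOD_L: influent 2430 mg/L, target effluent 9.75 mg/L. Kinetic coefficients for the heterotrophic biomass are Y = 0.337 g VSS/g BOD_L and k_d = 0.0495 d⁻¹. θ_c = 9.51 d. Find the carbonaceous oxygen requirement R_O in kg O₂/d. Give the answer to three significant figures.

Observed yield with endogenous decay: Y_obs = Y / (1 + k_d·θ_c) = 0.337 / (1 + 0.0495 × 9.51) = 0.337 / 1.471 = 0.2291 g VSS/g BOD_L.
Mass of BOD_L removed per day: Q(S₀ − S) = 1100 × 2420 g/m³ = 2662 kg/d.
Net sludge production P_X = 0.2291 × 2662 = 610.0 kg VSS/d.
R_O = Q·(S₀ − S) − 1.42·P_X = 2662 − 1.42 × 610.0 = 1796 kg O₂/d.

R_O ≈ 1800 kg O₂/d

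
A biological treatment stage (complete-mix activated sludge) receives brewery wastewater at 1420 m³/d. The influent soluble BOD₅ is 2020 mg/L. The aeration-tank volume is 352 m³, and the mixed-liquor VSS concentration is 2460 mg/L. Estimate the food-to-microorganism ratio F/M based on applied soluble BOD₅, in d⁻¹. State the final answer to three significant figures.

F/M = applied load / biomass = Q·S₀/(V·X) = 1420 × 2020 / (352.0 × 2460) = 3.313 d⁻¹.

F/M ≈ 3.31 d⁻¹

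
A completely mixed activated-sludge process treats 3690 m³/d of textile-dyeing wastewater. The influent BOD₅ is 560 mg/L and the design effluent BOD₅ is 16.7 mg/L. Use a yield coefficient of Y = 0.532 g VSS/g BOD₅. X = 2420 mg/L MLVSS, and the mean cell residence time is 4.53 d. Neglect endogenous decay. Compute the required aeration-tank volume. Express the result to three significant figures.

V ≈ 2000 m³

Biomass mass balance (decay neglected): V·X = Y·Q·(S₀ − S)·θ_c, so V = 0.532 × 3690 × (560 − 16.7) × 4.53 / 2420 = 1996 m³.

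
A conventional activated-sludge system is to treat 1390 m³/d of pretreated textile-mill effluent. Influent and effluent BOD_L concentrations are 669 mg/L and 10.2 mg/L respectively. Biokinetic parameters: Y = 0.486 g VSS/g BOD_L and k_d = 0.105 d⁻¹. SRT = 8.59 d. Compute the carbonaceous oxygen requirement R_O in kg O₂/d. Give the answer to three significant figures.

Correct the yield for decay: Y_obs = Y/(1 + k_d θ_c) = 0.486 / (1 + 0.105 × 8.59) = 0.486 / 1.902 = 0.2555.
Q·(S₀ − S) = 1390 × (669 − 10.2) × 10⁻³ = 915.7 kg/d removed.
P_X = Y_obs·Q·(S₀ − S) = 0.2555 × 915.7 = 234.0 kg VSS/d.
R_O = Q·ΔS − 1.42 P_X = 915.7 − 332.3 = 583.5 kg O₂/d.

R_O ≈ 583 kg O₂/d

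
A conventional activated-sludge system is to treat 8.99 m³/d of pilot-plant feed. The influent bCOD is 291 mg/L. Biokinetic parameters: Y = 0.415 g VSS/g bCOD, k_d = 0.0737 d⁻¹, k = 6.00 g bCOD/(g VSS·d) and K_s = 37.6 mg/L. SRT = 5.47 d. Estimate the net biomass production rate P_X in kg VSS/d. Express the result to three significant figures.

From the Monod/SRT balance for a CMAS, S = K_s·(1+k_d θ_c)/[θ_c·(Y k − k_d) − 1] = 37.6 × (1 + 0.0737 × 5.47) / [5.47 × (0.415 × 6.00 − 0.0737) − 1] = 52.76 / 12.22 = 4.318 mg/L.
Observed yield with endogenous decay: Y_obs = Y / (1 + k_d·θ_c) = 0.415 / (1 + 0.0737 × 5.47) = 0.415 / 1.403 = 0.2958 g VSS/g bCOD.
Substrate removed = Q·(S₀ − S) = 8.99 m³/d × (291 − 4.32) g/m³ = 2.58×10^3 g/d = 2.577 kg/d.
So the net sludge growth is P_X = 0.2958 × 2.577 = 0.7623 kg VSS/d.

P_X ≈ 0.762 kg VSS/d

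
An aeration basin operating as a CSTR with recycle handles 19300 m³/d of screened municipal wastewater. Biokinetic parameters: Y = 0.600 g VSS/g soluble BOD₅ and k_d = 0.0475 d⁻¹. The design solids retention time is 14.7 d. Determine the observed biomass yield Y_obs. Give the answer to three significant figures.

The observed yield is Y_obs = Y/(1 + k_d·θ_c) = 0.600 / (1 + 0.0475 × 14.7) = 0.600 / 1.698 = 0.3533 g VSS per g soluble BOD₅ removed.

Y_obs ≈ 0.353 g VSS/g soluble BOD₅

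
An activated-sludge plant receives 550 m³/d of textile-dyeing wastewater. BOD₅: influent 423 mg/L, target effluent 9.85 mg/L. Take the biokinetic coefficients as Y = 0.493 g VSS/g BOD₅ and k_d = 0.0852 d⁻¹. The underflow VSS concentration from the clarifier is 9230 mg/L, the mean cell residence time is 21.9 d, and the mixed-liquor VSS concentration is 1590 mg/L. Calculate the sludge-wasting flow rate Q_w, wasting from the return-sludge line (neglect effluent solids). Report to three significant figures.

Q_w ≈ 4.24 m³/d

Steady-state biomass mass balance: V·X·(1 + k_d·θ_c) = Y·Q·(S₀ − S)·θ_c, so V = 0.493 × 550 × (423 − 9.85) × 21.9 / [1590 × (1 + 0.0852 × 21.9)] = 2.45×10^6 / 4557 = 538.4 m³.
Q_w = (V·X)/(θ_c X_r) = 538.4 × 1590 / (21.9 × 9230) = 4.235 m³/d.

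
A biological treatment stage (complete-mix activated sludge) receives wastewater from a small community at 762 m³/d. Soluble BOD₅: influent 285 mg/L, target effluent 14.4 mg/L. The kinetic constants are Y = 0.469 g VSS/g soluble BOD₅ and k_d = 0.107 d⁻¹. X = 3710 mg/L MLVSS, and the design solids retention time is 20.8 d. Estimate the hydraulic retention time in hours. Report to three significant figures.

Rearranging the biomass balance for a CMAS with decay, V = Y·Q·ΔS·θ_c / [X·(1+k_d θ_c)] = 0.469 × 762 × (285 − 14.4) × 20.8 / [3710 × (1 + 0.107 × 20.8)] = 2.01×10^6 / 11967 = 168.1 m³.
τ = V/Q = 168.1/762 = 0.2206 d, or 5.294 h.

τ ≈ 5.29 h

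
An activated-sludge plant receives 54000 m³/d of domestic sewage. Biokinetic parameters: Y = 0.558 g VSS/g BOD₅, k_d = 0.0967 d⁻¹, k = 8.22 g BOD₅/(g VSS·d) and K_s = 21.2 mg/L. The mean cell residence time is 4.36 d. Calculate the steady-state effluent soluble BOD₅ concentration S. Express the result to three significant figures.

S ≈ 1.62 mg/L

From the Monod/SRT balance for a CMAS, S = K_s·(1+k_d θ_c)/[θ_c·(Y k − k_d) − 1] = 21.2 × (1 + 0.0967 × 4.36) / [4.36 × (0.558 × 8.22 − 0.0967) − 1] = 30.14 / 18.58 = 1.622 mg/L.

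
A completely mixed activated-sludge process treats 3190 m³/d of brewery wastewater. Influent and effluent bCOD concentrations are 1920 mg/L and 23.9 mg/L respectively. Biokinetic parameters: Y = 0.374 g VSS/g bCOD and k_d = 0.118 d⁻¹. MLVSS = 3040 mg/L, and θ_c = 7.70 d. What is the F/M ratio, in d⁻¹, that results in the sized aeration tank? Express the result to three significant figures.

Steady-state biomass mass balance: V·X·(1 + k_d·θ_c) = Y·Q·(S₀ − S)·θ_c, so V = 0.374 × 3190 × (1920 − 23.9) × 7.70 / [3040 × (1 + 0.118 × 7.70)] = 1.74×10^7 / 5802 = 3002 m³.
F/M = applied load / biomass = Q·S₀/(V·X) = 3190 × 1920 / (3002 × 3040) = 0.6711 d⁻¹.

F/M ≈ 0.671 d⁻¹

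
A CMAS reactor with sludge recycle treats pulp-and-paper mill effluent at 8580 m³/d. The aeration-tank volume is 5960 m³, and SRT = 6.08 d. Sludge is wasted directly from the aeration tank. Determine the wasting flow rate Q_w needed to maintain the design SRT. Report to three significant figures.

For wasting at MLVSS concentration, Q_w = V/θ_c = 5960/6.08 = 980.3 m³/d.

Q_w ≈ 980 m³/d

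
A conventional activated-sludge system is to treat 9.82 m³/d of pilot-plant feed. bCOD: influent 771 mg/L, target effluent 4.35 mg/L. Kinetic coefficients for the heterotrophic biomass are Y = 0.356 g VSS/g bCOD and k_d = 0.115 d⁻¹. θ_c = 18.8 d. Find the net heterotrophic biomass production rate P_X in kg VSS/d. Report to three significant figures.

Observed yield with endogenous decay: Y_obs = Y / (1 + k_d·θ_c) = 0.356 / (1 + 0.115 × 18.8) = 0.356 / 3.162 = 0.1126 g VSS/g bCOD.
Q·(S₀ − S) = 9.82 × (771 − 4.35) × 10⁻³ = 7.529 kg/d removed.
So the net sludge growth is P_X = 0.1126 × 7.529 = 0.8476 kg VSS/d.

P_X ≈ 0.848 kg VSS/d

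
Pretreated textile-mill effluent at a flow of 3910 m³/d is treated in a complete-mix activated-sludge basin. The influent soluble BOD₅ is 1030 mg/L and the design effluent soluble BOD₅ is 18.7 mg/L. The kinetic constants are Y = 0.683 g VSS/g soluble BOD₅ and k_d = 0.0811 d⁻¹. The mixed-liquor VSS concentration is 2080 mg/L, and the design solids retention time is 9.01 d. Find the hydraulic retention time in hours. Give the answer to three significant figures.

From the SRT design equation V = Y Q (S₀−S) θ_c / [X (1 + k_d θ_c)] = 0.683 × 3910 × (1030 − 18.7) × 9.01 / [2080 × (1 + 0.0811 × 9.01)] = 2.43×10^7 / 3600 = 6759 m³.
τ = V/Q = 6759/3910 = 1.729 d, or 41.49 h.

τ ≈ 41.5 h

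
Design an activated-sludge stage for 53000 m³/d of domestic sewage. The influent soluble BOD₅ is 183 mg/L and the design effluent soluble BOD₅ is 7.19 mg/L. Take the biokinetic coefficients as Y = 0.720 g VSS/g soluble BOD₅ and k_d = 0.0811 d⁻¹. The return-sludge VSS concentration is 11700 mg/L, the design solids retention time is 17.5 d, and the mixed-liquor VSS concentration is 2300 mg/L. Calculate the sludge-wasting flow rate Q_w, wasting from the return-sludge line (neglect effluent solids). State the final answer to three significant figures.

Steady-state biomass mass balance: V·X·(1 + k_d·θ_c) = Y·Q·(S₀ − S)·θ_c, so V = 0.720 × 53000 × (183 − 7.19) × 17.5 / [2300 × (1 + 0.0811 × 17.5)] = 1.17×10^8 / 5564 = 21100 m³.
Q_w = (V·X)/(θ_c X_r) = 21100 × 2300 / (17.5 × 11700) = 237.0 m³/d.

Q_w ≈ 237 m³/d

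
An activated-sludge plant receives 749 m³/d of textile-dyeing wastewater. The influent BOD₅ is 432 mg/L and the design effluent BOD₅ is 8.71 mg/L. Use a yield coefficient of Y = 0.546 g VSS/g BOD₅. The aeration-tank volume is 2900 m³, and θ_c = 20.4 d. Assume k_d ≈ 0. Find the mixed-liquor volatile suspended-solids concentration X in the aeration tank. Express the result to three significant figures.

X ≈ 1220 mg/L

From V·X = Y·Q·(S₀ − S)·θ_c (decay neglected): X = 0.546 × 749 × (432 − 8.71) × 20.4 / 2900 = 1218 mg/L.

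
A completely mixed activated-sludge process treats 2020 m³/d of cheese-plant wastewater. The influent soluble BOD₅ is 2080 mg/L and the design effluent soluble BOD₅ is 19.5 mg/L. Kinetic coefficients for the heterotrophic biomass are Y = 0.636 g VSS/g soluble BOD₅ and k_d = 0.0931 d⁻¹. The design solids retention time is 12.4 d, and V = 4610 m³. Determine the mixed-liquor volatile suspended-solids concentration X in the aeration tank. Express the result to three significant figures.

X = Y·Q·ΔS·θ_c / [V·(1 + k_d θ_c)] = 0.636 × 2020 × (2080 − 19.5) × 12.4 / [4610 × (1 + 0.0931 × 12.4)] = 3305 mg/L.

X ≈ 3300 mg/L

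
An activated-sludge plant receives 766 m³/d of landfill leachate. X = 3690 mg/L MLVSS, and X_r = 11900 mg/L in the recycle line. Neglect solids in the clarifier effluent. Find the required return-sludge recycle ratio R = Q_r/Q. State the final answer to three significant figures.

R ≈ 0.449

Solids balance on the clarifier gives (1+R)X = R·X_r, so R = X/(X_r − X) = 3690 / (11900 − 3690) = 0.4495.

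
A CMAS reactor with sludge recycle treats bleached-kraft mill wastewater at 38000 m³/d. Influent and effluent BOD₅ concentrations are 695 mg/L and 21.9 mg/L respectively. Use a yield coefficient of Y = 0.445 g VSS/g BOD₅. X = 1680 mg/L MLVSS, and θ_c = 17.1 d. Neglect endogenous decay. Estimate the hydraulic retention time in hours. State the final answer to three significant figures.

τ ≈ 73.2 h

With k_d = 0 the design equation reduces to V = Y Q (S₀−S) θ_c / X = 0.445 × 38000 × (695 − 21.9) × 17.1 / 1680 = 115854 m³.
τ = V/Q = 115854/38000 = 3.049 d, or 73.17 h.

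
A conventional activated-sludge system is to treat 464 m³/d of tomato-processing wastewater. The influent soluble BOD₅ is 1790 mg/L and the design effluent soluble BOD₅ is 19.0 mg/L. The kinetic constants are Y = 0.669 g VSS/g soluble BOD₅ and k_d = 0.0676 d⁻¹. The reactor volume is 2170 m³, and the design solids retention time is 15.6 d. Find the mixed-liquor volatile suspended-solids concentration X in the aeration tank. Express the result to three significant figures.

X ≈ 1920 mg/L

From V·X·(1 + k_d·θ_c) = Y·Q·(S₀ − S)·θ_c: X = 0.669 × 464 × (1790 − 19.0) × 15.6 / [2170 × (1 + 0.0676 × 15.6)] = 1924 mg/L.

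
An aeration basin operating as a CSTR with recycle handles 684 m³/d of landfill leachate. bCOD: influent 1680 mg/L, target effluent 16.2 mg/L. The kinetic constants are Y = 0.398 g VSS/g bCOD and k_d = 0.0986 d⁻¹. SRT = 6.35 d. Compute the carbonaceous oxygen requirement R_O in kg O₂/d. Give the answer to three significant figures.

R_O ≈ 743 kg O₂/d

Observed yield with endogenous decay: Y_obs = Y / (1 + k_d·θ_c) = 0.398 / (1 + 0.0986 × 6.35) = 0.398 / 1.626 = 0.2448 g VSS/g bCOD.
Q·(S₀ − S) = 684 × (1680 − 16.2) × 10⁻³ = 1138 kg/d removed.
P_X = Y_obs·Q·(S₀ − S) = 0.2448 × 1138 = 278.5 kg VSS/d.
R_O = Q·(S₀ − S) − 1.42·P_X = 1138 − 1.42 × 278.5 = 742.5 kg O₂/d.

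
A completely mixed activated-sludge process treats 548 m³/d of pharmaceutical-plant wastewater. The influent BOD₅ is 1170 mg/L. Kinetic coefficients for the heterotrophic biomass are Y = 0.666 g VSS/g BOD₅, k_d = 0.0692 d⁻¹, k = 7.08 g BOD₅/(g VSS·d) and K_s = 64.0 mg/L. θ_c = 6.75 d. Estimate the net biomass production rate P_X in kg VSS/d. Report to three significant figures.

P_X ≈ 290 kg VSS/d

For a completely mixed reactor with recycle the Lawrence–McCarty relation gives S = K_s·(1 + k_d·θ_c) / [θ_c·(Y·k − k_d) − 1] = 64.0 × (1 + 0.0692 × 6.75) / [6.75 × (0.666 × 7.08 − 0.0692) − 1] = 93.89 / 30.36 = 3.093 mg/L.
The observed yield is Y_obs = Y/(1 + k_d·θ_c) = 0.666 / (1 + 0.0692 × 6.75) = 0.666 / 1.467 = 0.4540 g VSS per g BOD₅ removed.
Q·(S₀ − S) = 548 × (1170 − 3.09) × 10⁻³ = 639.5 kg/d removed.
P_X = Y_obs · Q(S₀ − S) = 0.4540 × 639.5 = 290.3 kg VSS/d.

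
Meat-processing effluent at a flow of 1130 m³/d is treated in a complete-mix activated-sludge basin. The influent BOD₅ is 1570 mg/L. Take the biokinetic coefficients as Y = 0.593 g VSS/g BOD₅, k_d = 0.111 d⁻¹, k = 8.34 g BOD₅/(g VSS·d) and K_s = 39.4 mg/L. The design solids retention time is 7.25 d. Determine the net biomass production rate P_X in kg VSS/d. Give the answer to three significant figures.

Effluent substrate depends only on kinetics and SRT: S = K_s(1 + k_d θ_c) / [θ_c(Yk − k_d) − 1] = 39.4 × (1 + 0.111 × 7.25) / [7.25 × (0.593 × 8.34 − 0.111) − 1] = 71.11 / 34.05 = 2.088 mg/L.
Observed yield with endogenous decay: Y_obs = Y / (1 + k_d·θ_c) = 0.593 / (1 + 0.111 × 7.25) = 0.593 / 1.805 = 0.3286 g VSS/g BOD₅.
Substrate removed = Q·(S₀ − S) = 1130 m³/d × (1570 − 2.09) g/m³ = 1.77×10^6 g/d = 1772 kg/d.
Biomass produced: P_X = Y_obs·Q·ΔS = 0.3286 × 1772 ≈ 582.2 kg VSS/d.

P_X ≈ 582 kg VSS/d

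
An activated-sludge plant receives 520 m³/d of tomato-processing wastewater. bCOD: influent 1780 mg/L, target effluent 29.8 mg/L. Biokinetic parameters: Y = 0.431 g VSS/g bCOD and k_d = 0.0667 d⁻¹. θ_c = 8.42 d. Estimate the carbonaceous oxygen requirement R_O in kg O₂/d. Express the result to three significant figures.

Correct the yield for decay: Y_obs = Y/(1 + k_d θ_c) = 0.431 / (1 + 0.0667 × 8.42) = 0.431 / 1.562 = 0.2760.
Mass of bCOD removed per day: Q(S₀ − S) = 520 × 1750 g/m³ = 910.1 kg/d.
Net sludge production P_X = 0.2760 × 910.1 = 251.2 kg VSS/d.
Carbonaceous O₂ demand = substrate oxidised − cell-mass equivalent = 910.1 − 1.42 × 251.2 = 553.4 kg O₂/d.

R_O ≈ 553 kg O₂/d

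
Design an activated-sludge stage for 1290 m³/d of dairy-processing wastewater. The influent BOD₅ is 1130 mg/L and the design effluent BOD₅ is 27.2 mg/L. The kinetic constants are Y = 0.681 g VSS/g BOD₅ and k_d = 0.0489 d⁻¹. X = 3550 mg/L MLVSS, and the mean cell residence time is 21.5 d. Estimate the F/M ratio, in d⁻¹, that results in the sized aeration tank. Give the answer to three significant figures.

From the SRT design equation V = Y Q (S₀−S) θ_c / [X (1 + k_d θ_c)] = 0.681 × 1290 × (1130 − 27.2) × 21.5 / [3550 × (1 + 0.0489 × 21.5)] = 2.08×10^7 / 7282 = 2860 m³.
Food-to-microorganism ratio F/M = Q S₀ / (V X) = 1290 × 1130 / (2860 × 3550) = 0.1436 d⁻¹.

F/M ≈ 0.144 d⁻¹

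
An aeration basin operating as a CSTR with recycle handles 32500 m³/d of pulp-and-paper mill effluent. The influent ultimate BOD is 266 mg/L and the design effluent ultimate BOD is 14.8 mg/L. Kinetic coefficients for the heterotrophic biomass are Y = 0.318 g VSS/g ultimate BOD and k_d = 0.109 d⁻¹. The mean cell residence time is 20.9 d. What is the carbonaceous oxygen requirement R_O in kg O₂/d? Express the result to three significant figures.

The observed yield is Y_obs = Y/(1 + k_d·θ_c) = 0.318 / (1 + 0.109 × 20.9) = 0.318 / 3.278 = 0.09701 g VSS per g ultimate BOD removed.
Substrate removed = Q·(S₀ − S) = 32500 m³/d × (266 − 14.8) g/m³ = 8.16×10^6 g/d = 8164 kg/d.
Biomass synthesised: P_X = Y_obs × 8164 = 792.0 kg VSS/d.
R_O = Q·ΔS − 1.42 P_X = 8164 − 1125 = 7039 kg O₂/d.

R_O ≈ 7040 kg O₂/d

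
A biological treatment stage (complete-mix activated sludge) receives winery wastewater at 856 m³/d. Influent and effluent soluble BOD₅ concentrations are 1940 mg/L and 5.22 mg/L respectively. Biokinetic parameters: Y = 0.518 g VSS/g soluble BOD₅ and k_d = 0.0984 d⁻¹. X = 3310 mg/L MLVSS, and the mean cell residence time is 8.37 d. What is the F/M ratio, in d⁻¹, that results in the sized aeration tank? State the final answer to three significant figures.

From the SRT design equation V = Y Q (S₀−S) θ_c / [X (1 + k_d θ_c)] = 0.518 × 856 × (1940 − 5.22) × 8.37 / [3310 × (1 + 0.0984 × 8.37)] = 7.18×10^6 / 6036 = 1190 m³.
F/M = applied load / biomass = Q·S₀/(V·X) = 856 × 1940 / (1190 × 3310) = 0.4217 d⁻¹.

F/M ≈ 0.422 d⁻¹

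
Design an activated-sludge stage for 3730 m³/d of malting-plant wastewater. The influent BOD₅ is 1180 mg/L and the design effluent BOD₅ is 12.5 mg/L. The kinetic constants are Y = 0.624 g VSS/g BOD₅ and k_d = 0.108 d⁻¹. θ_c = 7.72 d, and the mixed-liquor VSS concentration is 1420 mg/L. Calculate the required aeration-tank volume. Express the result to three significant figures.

V ≈ 8060 m³

From the SRT design equation V = Y Q (S₀−S) θ_c / [X (1 + k_d θ_c)] = 0.624 × 3730 × (1180 − 12.5) × 7.72 / [1420 × (1 + 0.108 × 7.72)] = 2.1×10^7 / 2604 = 8056 m³.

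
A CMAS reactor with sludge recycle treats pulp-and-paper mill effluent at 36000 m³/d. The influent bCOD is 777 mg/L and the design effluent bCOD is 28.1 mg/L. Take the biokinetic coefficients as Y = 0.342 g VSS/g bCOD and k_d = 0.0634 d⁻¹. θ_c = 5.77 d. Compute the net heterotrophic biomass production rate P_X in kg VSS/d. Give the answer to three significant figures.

The observed yield is Y_obs = Y/(1 + k_d·θ_c) = 0.342 / (1 + 0.0634 × 5.77) = 0.342 / 1.366 = 0.2504 g VSS per g bCOD removed.
Mass of bCOD removed per day: Q(S₀ − S) = 36000 × 748.9 g/m³ = 26960 kg/d.
P_X = Y_obs · Q(S₀ − S) = 0.2504 × 26960 = 6751 kg VSS/d.

P_X ≈ 6750 kg VSS/d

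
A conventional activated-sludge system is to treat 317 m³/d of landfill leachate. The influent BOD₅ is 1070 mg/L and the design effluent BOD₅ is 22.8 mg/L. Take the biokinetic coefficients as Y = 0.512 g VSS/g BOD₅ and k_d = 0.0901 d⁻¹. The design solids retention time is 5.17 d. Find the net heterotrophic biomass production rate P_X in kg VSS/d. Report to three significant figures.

Y_obs = Y / (1 + k_d θ_c) = 0.512 / (1 + 0.0901 × 5.17) = 0.512 / 1.466 = 0.3493.
Q·(S₀ − S) = 317 × (1070 − 22.8) × 10⁻³ = 332.0 kg/d removed.
So the net sludge growth is P_X = 0.3493 × 332.0 = 116.0 kg VSS/d.

P_X ≈ 116 kg VSS/d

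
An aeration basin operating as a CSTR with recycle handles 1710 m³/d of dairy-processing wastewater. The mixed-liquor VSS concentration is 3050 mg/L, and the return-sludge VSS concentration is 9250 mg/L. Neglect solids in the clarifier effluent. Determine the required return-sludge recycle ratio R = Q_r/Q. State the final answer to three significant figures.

R ≈ 0.492

Mass balance around the secondary clarifier (neglecting effluent solids): R = X / (X_r − X) = 3050 / (9250 − 3050) = 0.4919.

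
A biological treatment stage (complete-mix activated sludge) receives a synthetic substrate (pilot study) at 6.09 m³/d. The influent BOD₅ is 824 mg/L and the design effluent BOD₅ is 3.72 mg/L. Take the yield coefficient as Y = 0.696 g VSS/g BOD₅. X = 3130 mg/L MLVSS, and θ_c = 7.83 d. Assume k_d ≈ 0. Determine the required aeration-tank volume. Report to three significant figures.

V ≈ 8.70 m³

Biomass mass balance (decay neglected): V·X = Y·Q·(S₀ − S)·θ_c, so V = 0.696 × 6.09 × (824 − 3.72) × 7.83 / 3130 = 8.698 m³.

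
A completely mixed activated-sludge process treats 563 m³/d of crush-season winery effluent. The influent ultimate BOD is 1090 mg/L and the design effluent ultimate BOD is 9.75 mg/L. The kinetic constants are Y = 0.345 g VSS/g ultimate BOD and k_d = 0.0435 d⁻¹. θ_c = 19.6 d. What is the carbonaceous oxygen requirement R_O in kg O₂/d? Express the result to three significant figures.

R_O ≈ 447 kg O₂/d

Correct the yield for decay: Y_obs = Y/(1 + k_d θ_c) = 0.345 / (1 + 0.0435 × 19.6) = 0.345 / 1.853 = 0.1862.
Q·(S₀ − S) = 563 × (1090 − 9.75) × 10⁻³ = 608.2 kg/d removed.
Net sludge production P_X = 0.1862 × 608.2 = 113.3 kg VSS/d.
R_O = Q·(S₀ − S) − 1.42·P_X = 608.2 − 1.42 × 113.3 = 447.4 kg O₂/d.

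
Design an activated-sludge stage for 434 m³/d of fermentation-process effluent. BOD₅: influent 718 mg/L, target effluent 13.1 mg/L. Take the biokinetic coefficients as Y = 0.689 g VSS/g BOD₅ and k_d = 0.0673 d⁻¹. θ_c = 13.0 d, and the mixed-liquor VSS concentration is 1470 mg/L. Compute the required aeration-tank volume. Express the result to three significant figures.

V ≈ 994 m³

From the SRT design equation V = Y Q (S₀−S) θ_c / [X (1 + k_d θ_c)] = 0.689 × 434 × (718 − 13.1) × 13.0 / [1470 × (1 + 0.0673 × 13.0)] = 2.74×10^6 / 2756 = 994.2 m³.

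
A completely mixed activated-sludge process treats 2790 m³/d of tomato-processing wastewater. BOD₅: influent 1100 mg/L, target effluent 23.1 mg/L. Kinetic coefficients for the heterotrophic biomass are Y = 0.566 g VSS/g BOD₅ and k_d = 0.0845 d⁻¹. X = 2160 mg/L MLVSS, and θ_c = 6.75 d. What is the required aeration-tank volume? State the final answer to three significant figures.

Rearranging the biomass balance for a CMAS with decay, V = Y·Q·ΔS·θ_c / [X·(1+k_d θ_c)] = 0.566 × 2790 × (1100 − 23.1) × 6.75 / [2160 × (1 + 0.0845 × 6.75)] = 1.15×10^7 / 3392 = 3384 m³.

V ≈ 3380 m³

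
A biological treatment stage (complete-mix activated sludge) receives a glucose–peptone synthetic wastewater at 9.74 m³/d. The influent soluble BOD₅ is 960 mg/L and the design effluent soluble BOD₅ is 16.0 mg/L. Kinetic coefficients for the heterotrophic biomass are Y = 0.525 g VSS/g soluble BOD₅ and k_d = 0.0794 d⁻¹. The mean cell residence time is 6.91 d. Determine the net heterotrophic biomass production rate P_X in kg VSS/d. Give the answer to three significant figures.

The observed yield is Y_obs = Y/(1 + k_d·θ_c) = 0.525 / (1 + 0.0794 × 6.91) = 0.525 / 1.549 = 0.3390 g VSS per g soluble BOD₅ removed.
Mass of soluble BOD₅ removed per day: Q(S₀ − S) = 9.74 × 944.0 g/m³ = 9.195 kg/d.
So the net sludge growth is P_X = 0.3390 × 9.195 = 3.117 kg VSS/d.

P_X ≈ 3.12 kg VSS/d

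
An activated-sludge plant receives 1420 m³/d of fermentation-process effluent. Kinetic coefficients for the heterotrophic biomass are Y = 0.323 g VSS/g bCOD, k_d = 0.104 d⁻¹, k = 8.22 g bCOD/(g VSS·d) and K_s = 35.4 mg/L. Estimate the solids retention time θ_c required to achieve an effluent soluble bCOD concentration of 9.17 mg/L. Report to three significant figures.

Specific growth rate at S = 9.17 mg/L: μ = YkS/(K_s+S) = 0.323·8.22·9.17/(35.4+9.17) = 0.5463 d⁻¹.
1/θ_c = 0.5463 − 0.104 = 0.4423 d⁻¹, so θ_c = 2.261 d.

θ_c ≈ 2.26 d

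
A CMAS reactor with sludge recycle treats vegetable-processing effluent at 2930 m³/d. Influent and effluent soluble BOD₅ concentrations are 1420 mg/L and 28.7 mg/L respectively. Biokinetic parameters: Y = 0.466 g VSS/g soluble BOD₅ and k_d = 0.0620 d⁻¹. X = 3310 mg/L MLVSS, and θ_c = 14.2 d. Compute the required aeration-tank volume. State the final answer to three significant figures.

V ≈ 4330 m³

Rearranging the biomass balance for a CMAS with decay, V = Y·Q·ΔS·θ_c / [X·(1+k_d θ_c)] = 0.466 × 2930 × (1420 − 28.7) × 14.2 / [3310 × (1 + 0.0620 × 14.2)] = 2.7×10^7 / 6224 = 4334 m³.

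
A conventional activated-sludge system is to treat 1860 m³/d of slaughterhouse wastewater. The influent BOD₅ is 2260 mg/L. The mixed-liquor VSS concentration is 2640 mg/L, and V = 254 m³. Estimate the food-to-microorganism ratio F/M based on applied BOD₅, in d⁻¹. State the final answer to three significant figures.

Food-to-microorganism ratio F/M = Q S₀ / (V X) = 1860 × 2260 / (254.0 × 2640) = 6.269 d⁻¹.

F/M ≈ 6.27 d⁻¹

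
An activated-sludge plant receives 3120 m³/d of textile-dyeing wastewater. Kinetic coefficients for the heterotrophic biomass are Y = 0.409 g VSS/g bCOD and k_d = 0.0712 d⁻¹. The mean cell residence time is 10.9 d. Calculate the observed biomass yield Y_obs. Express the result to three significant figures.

Y_obs ≈ 0.230 g VSS/g bCOD

Correct the yield for decay: Y_obs = Y/(1 + k_d θ_c) = 0.409 / (1 + 0.0712 × 10.9) = 0.409 / 1.776 = 0.2303.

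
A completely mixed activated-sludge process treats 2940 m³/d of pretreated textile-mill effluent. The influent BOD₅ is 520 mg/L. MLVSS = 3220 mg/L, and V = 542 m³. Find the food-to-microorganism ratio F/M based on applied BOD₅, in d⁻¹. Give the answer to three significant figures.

Food-to-microorganism ratio F/M = Q S₀ / (V X) = 2940 × 520 / (542.0 × 3220) = 0.8760 d⁻¹.

F/M ≈ 0.876 d⁻¹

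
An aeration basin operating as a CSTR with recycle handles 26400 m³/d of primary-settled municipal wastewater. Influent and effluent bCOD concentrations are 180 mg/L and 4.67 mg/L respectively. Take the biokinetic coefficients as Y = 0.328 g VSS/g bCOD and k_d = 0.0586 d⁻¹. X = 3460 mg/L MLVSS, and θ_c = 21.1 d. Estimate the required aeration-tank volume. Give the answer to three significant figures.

V ≈ 4140 m³

Steady-state biomass mass balance: V·X·(1 + k_d·θ_c) = Y·Q·(S₀ − S)·θ_c, so V = 0.328 × 26400 × (180 − 4.67) × 21.1 / [3460 × (1 + 0.0586 × 21.1)] = 3.2×10^7 / 7738 = 4140 m³.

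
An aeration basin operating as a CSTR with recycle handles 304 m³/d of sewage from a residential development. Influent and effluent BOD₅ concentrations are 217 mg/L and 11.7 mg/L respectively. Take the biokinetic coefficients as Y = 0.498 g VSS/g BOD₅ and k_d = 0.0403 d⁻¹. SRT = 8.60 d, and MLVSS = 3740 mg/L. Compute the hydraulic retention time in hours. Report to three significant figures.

τ ≈ 4.19 h

Rearranging the biomass balance for a CMAS with decay, V = Y·Q·ΔS·θ_c / [X·(1+k_d θ_c)] = 0.498 × 304 × (217 − 11.7) × 8.60 / [3740 × (1 + 0.0403 × 8.60)] = 2.67×10^5 / 5036 = 53.07 m³.
HRT = V/Q = 53.07 m³ / 304 m³·d⁻¹ = 0.1746 d × 24 = 4.190 h.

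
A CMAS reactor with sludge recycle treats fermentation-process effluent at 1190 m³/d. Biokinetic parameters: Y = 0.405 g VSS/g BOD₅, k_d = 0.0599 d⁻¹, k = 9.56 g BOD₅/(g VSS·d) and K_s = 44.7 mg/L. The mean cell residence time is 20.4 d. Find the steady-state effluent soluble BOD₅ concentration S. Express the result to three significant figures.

S ≈ 1.29 mg/L

Effluent substrate depends only on kinetics and SRT: S = K_s(1 + k_d θ_c) / [θ_c(Yk − k_d) − 1] = 44.7 × (1 + 0.0599 × 20.4) / [20.4 × (0.405 × 9.56 − 0.0599) − 1] = 99.32 / 76.76 = 1.294 mg/L.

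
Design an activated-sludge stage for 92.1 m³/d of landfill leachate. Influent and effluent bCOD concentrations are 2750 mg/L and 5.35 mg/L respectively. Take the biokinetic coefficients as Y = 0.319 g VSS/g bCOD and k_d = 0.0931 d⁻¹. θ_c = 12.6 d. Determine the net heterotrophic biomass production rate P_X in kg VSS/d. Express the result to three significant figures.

Correct the yield for decay: Y_obs = Y/(1 + k_d θ_c) = 0.319 / (1 + 0.0931 × 12.6) = 0.319 / 2.173 = 0.1468.
Mass of bCOD removed per day: Q(S₀ − S) = 92.1 × 2745 g/m³ = 252.8 kg/d.
P_X = Y_obs · Q(S₀ − S) = 0.1468 × 252.8 = 37.11 kg VSS/d.

P_X ≈ 37.1 kg VSS/d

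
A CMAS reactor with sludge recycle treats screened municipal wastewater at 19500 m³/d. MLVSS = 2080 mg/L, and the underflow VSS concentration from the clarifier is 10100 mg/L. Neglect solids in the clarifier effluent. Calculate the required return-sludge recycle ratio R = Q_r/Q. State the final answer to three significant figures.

R = Q_r/Q = X/(X_r − X) = 2080 / (10100 − 2080) = 0.2594.

R ≈ 0.259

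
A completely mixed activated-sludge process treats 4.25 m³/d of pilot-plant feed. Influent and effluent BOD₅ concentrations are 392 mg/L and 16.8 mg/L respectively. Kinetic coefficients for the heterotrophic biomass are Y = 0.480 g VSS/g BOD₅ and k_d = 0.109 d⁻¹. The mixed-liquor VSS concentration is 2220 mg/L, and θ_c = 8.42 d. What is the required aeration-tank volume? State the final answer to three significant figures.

V ≈ 1.51 m³

From the SRT design equation V = Y Q (S₀−S) θ_c / [X (1 + k_d θ_c)] = 0.480 × 4.25 × (392 − 16.8) × 8.42 / [2220 × (1 + 0.109 × 8.42)] = 6.44×10^3 / 4257 = 1.514 m³.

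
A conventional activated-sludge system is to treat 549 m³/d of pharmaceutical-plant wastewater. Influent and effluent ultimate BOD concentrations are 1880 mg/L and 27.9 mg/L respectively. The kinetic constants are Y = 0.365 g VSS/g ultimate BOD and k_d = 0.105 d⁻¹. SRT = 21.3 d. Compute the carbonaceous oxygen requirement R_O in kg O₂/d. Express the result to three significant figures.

Correct the yield for decay: Y_obs = Y/(1 + k_d θ_c) = 0.365 / (1 + 0.105 × 21.3) = 0.365 / 3.236 = 0.1128.
ΔS = 1880 − 27.9 = 1852 mg/L, so the substrate removal rate is 549 × 1852/1000 = 1017 kg ultimate BOD/d.
Net sludge production P_X = 0.1128 × 1017 = 114.7 kg VSS/d.
Carbonaceous O₂ demand = substrate oxidised − cell-mass equivalent = 1017 − 1.42 × 114.7 = 854.0 kg O₂/d.

R_O ≈ 854 kg O₂/d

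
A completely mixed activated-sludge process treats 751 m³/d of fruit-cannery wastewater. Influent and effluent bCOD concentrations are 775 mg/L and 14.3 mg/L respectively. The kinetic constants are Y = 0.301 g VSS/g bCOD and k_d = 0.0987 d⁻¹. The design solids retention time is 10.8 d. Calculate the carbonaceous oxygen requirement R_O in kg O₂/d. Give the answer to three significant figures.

Y_obs = Y / (1 + k_d θ_c) = 0.301 / (1 + 0.0987 × 10.8) = 0.301 / 2.066 = 0.1457.
Substrate removed = Q·(S₀ − S) = 751 m³/d × (775 − 14.3) g/m³ = 5.71×10^5 g/d = 571.3 kg/d.
Net sludge production P_X = 0.1457 × 571.3 = 83.23 kg VSS/d.
R_O = Q·(S₀ − S) − 1.42·P_X = 571.3 − 1.42 × 83.23 = 453.1 kg O₂/d.

R_O ≈ 453 kg O₂/d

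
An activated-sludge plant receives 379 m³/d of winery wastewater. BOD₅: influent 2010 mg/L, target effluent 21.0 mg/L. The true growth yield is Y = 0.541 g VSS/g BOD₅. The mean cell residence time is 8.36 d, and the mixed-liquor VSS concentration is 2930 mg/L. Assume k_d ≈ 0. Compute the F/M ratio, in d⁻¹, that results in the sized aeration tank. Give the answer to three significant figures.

F/M ≈ 0.223 d⁻¹

With k_d = 0 the design equation reduces to V = Y Q (S₀−S) θ_c / X = 0.541 × 379 × (2010 − 21.0) × 8.36 / 2930 = 1164 m³.
F/M = applied load / biomass = Q·S₀/(V·X) = 379 × 2010 / (1164 × 2930) = 0.2234 d⁻¹.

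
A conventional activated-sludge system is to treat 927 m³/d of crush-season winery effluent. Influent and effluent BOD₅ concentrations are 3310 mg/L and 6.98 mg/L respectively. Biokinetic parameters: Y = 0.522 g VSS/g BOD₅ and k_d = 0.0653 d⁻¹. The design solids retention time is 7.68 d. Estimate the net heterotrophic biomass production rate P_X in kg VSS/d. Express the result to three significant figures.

Observed yield with endogenous decay: Y_obs = Y / (1 + k_d·θ_c) = 0.522 / (1 + 0.0653 × 7.68) = 0.522 / 1.502 = 0.3477 g VSS/g BOD₅.
Q·(S₀ − S) = 927 × (3310 − 6.98) × 10⁻³ = 3062 kg/d removed.
So the net sludge growth is P_X = 0.3477 × 3062 = 1064 kg VSS/d.

P_X ≈ 1060 kg VSS/d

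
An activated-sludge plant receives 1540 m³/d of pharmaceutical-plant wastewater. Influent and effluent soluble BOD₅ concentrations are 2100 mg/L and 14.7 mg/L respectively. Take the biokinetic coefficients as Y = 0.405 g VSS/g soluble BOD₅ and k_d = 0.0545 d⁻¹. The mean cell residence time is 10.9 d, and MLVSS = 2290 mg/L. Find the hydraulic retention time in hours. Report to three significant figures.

Rearranging the biomass balance for a CMAS with decay, V = Y·Q·ΔS·θ_c / [X·(1+k_d θ_c)] = 0.405 × 1540 × (2100 − 14.7) × 10.9 / [2290 × (1 + 0.0545 × 10.9)] = 1.42×10^7 / 3650 = 3884 m³.
Hydraulic retention time τ = V/Q = 3884 / 1540 = 2.522 d = 60.52 h.

τ ≈ 60.5 h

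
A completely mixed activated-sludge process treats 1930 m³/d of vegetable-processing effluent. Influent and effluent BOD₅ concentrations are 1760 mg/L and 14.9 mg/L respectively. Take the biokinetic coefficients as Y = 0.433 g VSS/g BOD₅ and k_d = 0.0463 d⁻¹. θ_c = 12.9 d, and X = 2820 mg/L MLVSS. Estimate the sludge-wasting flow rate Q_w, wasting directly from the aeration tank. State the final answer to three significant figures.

From the SRT design equation V = Y Q (S₀−S) θ_c / [X (1 + k_d θ_c)] = 0.433 × 1930 × (1760 − 14.9) × 12.9 / [2820 × (1 + 0.0463 × 12.9)] = 1.88×10^7 / 4504 = 4177 m³.
With mixed-liquor wasting, θ_c = V/Q_w, so Q_w = V/θ_c = 4177/12.9 = 323.8 m³/d.

Q_w ≈ 324 m³/d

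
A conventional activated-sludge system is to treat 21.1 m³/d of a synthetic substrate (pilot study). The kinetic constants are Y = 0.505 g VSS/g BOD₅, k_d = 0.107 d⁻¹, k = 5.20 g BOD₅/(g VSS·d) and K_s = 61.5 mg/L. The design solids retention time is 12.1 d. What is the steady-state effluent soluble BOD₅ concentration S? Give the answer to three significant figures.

For a completely mixed reactor with recycle the Lawrence–McCarty relation gives S = K_s·(1 + k_d·θ_c) / [θ_c·(Y·k − k_d) − 1] = 61.5 × (1 + 0.107 × 12.1) / [12.1 × (0.505 × 5.20 − 0.107) − 1] = 141.1 / 29.48 = 4.787 mg/L.

S ≈ 4.79 mg/L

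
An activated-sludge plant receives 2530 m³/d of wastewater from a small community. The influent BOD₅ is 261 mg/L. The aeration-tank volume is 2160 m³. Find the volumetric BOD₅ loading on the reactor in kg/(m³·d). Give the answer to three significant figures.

Volumetric loading L_v = Q·S₀ / V = 2530 × 261 g/m³ / 2160 m³ = 305.7 g/(m³·d) = 0.3057 kg BOD₅/(m³·d).

L_v ≈ 0.306 kg BOD₅/(m³·d)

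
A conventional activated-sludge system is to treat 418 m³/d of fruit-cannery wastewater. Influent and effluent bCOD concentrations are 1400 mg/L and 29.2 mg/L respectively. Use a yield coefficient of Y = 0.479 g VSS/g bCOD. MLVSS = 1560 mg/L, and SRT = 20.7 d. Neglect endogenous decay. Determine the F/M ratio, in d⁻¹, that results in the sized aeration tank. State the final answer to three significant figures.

With k_d = 0 the design equation reduces to V = Y Q (S₀−S) θ_c / X = 0.479 × 418 × (1400 − 29.2) × 20.7 / 1560 = 3642 m³.
Food-to-microorganism ratio F/M = Q S₀ / (V X) = 418 × 1400 / (3642 × 1560) = 0.1030 d⁻¹.

F/M ≈ 0.103 d⁻¹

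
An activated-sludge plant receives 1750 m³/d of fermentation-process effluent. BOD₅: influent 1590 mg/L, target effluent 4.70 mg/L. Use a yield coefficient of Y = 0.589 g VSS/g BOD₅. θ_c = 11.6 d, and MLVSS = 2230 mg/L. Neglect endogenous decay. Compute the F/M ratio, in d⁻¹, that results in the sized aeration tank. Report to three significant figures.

F/M ≈ 0.147 d⁻¹

With k_d = 0 the design equation reduces to V = Y Q (S₀−S) θ_c / X = 0.589 × 1750 × (1590 − 4.70) × 11.6 / 2230 = 8500 m³.
Food-to-microorganism ratio F/M = Q S₀ / (V X) = 1750 × 1590 / (8500 × 2230) = 0.1468 d⁻¹.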